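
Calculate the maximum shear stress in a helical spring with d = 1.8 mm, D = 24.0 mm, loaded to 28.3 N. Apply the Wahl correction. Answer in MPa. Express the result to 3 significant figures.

328 MPa

Spring index C = D/d = 24.0/1.8 = 13.3333
K_W = (4C−1)/(4C−4) + 0.615/C = 52.333/49.333 + 0.0461 = 1.1069
τ₀ = 8FD/(πd³) = 8·28.3·24.0/(π·1.8³) = 5433.6/18.322 = 296.57 MPa
τ_max = K·τ₀ = 1.1069 × 296.57 = 328.28 MPa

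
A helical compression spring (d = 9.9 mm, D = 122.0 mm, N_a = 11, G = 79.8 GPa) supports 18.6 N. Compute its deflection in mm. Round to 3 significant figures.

3.88 mm

k = Gd⁴/(8D³N_a) = (79.8×10³)(9.9⁴)/(8·122.0³·11) = 4.7971 N/mm
δ = F/k = 18.6 / 4.7971 = 3.8773 mm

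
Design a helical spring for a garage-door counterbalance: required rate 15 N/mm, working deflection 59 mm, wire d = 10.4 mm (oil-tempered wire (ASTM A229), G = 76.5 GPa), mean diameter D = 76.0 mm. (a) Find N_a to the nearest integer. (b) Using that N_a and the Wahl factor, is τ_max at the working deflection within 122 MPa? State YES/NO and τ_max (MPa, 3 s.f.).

N_a = Gd⁴/(8D³k) = (76.5×10³)(10.4⁴)/(8·76.0³·15) = 16.99 → N_a = 17
Actual rate k = Gd⁴/(8D³·17) = 14.99 N/mm
Working load F = kδ = 14.99·59 = 884.44 N
C = 76.0/10.4 = 7.3077; K_W = (4C−1)/(4C−4)+0.615/C = 1.2031
τ_max = K_W·8FD/(πd³) = 1.2031·152.17 = 183.07 MPa
τ_max > 122 MPa → exceeds allowable

(a) 17 coils; (b) NO, τ_max = 183 MPa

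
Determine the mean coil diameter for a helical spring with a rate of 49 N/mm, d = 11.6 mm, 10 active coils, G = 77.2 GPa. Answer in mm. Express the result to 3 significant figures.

70.9 mm

D = (Gd⁴/(8N_a·k))^(1/3) = (77.2×10³·11.6⁴/(8·10·49))^(1/3)
  = (356585)^(1/3) = 70.9122 mm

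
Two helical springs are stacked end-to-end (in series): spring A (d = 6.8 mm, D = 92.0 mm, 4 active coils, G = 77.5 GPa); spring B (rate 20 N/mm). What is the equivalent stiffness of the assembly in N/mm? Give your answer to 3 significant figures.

k_A = Gd⁴/(8D³N_a) = (77.5×10³)(6.8⁴)/(8·92.0³·4) = 6.65 N/mm
Series: 1/k_eq = 1/6.65 + 1/20 = 0.20038; k_eq = 4.9906 N/mm

4.99 N/mm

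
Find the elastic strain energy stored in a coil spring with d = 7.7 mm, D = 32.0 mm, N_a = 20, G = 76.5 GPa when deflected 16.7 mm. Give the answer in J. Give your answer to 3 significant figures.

k = Gd⁴/(8D³N_a) = (76.5×10³)(7.7⁴)/(8·32.0³·20) = 51.293 N/mm
U = ½kδ² = 0.5 × 51.293 × 16.7² = 7152.5 N·mm = 7.1525 J

7.15 J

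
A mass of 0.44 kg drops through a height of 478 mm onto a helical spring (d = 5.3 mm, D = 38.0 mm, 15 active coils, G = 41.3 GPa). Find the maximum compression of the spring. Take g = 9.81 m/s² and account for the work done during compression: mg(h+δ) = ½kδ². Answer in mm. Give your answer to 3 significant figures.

k = Gd⁴/(8D³N_a) = (41.3×10³)(5.3⁴)/(8·38.0³·15) = 4.949 N/mm
W = mg = 0.44 × 9.81 = 4.3164 N
½kδ² − Wδ − Wh = 0 → δ = (W + √(W² + 2kWh))/k
δ = (4.3164 + √(18.631 + 20422.1))/4.949 = (4.3164 + 142.97)/4.949 = 29.761 mm

29.8 mm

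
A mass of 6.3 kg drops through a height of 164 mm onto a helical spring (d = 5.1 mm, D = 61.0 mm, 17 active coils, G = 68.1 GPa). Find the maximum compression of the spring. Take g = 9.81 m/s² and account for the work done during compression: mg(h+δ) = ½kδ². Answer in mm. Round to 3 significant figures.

165 mm

k = Gd⁴/(8D³N_a) = (68.1×10³)(5.1⁴)/(8·61.0³·17) = 1.4924 N/mm
W = mg = 6.3 × 9.81 = 61.803 N
½kδ² − Wδ − Wh = 0 → δ = (W + √(W² + 2kWh))/k
δ = (61.803 + √(3819.6 + 30254))/1.4924 = (61.803 + 184.59)/1.4924 = 165.09 mm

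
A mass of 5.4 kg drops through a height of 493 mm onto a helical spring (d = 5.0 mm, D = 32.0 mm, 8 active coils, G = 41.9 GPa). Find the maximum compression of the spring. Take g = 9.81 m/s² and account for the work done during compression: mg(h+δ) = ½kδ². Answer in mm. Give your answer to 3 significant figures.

k = Gd⁴/(8D³N_a) = (41.9×10³)(5.0⁴)/(8·32.0³·8) = 12.487 N/mm
W = mg = 5.4 × 9.81 = 52.974 N
½kδ² − Wδ − Wh = 0 → δ = (W + √(W² + 2kWh))/k
δ = (52.974 + √(2806.2 + 652235))/12.487 = (52.974 + 809.35)/12.487 = 69.056 mm

69.1 mm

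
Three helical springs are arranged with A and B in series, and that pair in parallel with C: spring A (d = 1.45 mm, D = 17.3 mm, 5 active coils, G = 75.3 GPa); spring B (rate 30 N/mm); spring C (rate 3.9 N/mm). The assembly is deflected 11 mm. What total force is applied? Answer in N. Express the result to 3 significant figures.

k_A = Gd⁴/(8D³N_a) = (75.3×10³)(1.45⁴)/(8·17.3³·5) = 1.6072 N/mm
Springs A,B series: k_AB = 1/(1/1.6072+1/30) = 1.5255 N/mm; parallel with C: k_eq = 1.5255+3.9 = 5.4255 N/mm
F = k_eq·δ = 5.4255·11 = 59.68 N

59.7 N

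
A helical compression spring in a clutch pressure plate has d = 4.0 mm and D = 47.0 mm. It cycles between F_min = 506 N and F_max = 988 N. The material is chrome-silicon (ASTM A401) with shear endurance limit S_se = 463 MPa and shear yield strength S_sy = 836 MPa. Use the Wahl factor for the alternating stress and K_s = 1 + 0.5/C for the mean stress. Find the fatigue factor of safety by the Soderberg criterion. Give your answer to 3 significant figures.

0.353

C = D/d = 47.0/4.0 = 11.7500; K_W = (4C−1)/(4C−4)+0.615/C = 1.1221; K_s = 1+0.5/C = 1.0426
F_a = (F_max−F_min)/2 = 241 N; F_m = (F_max+F_min)/2 = 747 N
τ_a = K_W·8F_aD/(πd³) = 1.1221 × 450.69 = 505.72 MPa
τ_m = K_s·8F_mD/(πd³) = 1.0426 × 1396.9 = 1456.4 MPa
Soderberg: 1/n_f = τ_a/S_se + τ_m/S_sy = 505.72/463 + 1456.4/836 = 1.09227 + 1.74209 = 2.8344
n_f = 1/2.8344 = 0.3528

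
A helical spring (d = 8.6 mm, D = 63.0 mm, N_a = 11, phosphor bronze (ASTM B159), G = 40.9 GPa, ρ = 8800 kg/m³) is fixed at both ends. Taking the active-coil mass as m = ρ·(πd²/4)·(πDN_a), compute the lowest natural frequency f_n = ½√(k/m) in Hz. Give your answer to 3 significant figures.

47.8 Hz

k = Gd⁴/(8D³N_a) = (40.9×10³)(8.6⁴)/(8·63.0³·11) = 10.167 N/mm = 10167 N/m
Wire length L = πDN_a = π·63.0·11 = 2177.1 mm
m = ρ·(πd²/4)·L = 8800 × 58.088×10⁻⁶ m² × 2.1771 m = 1.1129 kg
f_n = ½√(k/m) = 0.5·√(10167/1.1129) = 0.5·√(9136.1) = 47.791 Hz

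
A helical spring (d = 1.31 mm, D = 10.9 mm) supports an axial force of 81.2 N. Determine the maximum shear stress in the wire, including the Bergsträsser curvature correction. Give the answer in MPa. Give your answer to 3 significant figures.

Spring index C = D/d = 10.9/1.31 = 8.3206
K_B = (4C+2)/(4C−3) = 35.282/30.282 = 1.1651
τ₀ = 8FD/(πd³) = 8·81.2·10.9/(π·1.31³) = 7080.64/7.0626 = 1002.6 MPa
τ_max = K·τ₀ = 1.1651 × 1002.6 = 1168.1 MPa

1170 MPa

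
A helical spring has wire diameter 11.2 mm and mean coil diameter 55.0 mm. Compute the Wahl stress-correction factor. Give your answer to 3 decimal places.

C = D/d = 55.0/11.2 = 4.9107
K_W = (4C−1)/(4C−4) + 0.615/C = 18.643/15.643 + 0.1252 = 1.3170

1.317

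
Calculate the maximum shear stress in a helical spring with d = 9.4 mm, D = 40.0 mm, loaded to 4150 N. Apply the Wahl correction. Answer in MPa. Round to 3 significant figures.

700 MPa

Spring index C = D/d = 40.0/9.4 = 4.2553
K_W = (4C−1)/(4C−4) + 0.615/C = 16.021/13.021 + 0.1445 = 1.3749
τ₀ = 8FD/(πd³) = 8·4150·40.0/(π·9.4³) = 1.328e+06/2609.4 = 508.94 MPa
τ_max = K·τ₀ = 1.3749 × 508.94 = 699.75 MPa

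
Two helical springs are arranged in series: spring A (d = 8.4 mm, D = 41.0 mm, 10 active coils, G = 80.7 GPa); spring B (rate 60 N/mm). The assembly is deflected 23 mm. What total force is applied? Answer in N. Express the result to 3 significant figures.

757 N

k_A = Gd⁴/(8D³N_a) = (80.7×10³)(8.4⁴)/(8·41.0³·10) = 72.87 N/mm
Series: 1/k_eq = 1/72.87 + 1/60 = 0.03039; k_eq = 32.906 N/mm
F = k_eq·δ = 32.906·23 = 756.83 N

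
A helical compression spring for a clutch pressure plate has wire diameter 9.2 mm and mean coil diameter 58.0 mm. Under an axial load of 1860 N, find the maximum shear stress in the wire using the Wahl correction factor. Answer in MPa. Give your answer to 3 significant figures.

Spring index C = D/d = 58.0/9.2 = 6.3043
K_W = (4C−1)/(4C−4) + 0.615/C = 24.217/21.217 + 0.0976 = 1.2389
τ₀ = 8FD/(πd³) = 8·1860·58.0/(π·9.2³) = 863040/2446.3 = 352.79 MPa
τ_max = K·τ₀ = 1.2389 × 352.79 = 437.09 MPa

437 MPa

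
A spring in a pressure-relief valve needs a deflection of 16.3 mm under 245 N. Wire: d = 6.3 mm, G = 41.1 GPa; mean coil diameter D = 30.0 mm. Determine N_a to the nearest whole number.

20

Required rate k = F/δ = 245/16.3 = 15.031 N/mm
N_a = Gd⁴/(8D³k) = (41.1×10³ × 6.3⁴)/(8 × 30.0³ × 15.031)
    = 6.47447e+07 / 3.24663e+06 = 19.94 → 20 coils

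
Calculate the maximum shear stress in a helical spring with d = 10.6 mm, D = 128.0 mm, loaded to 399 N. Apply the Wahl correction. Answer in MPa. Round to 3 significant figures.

122 MPa

Spring index C = D/d = 128.0/10.6 = 12.0755
K_W = (4C−1)/(4C−4) + 0.615/C = 47.302/44.302 + 0.0509 = 1.1186
τ₀ = 8FD/(πd³) = 8·399·128.0/(π·10.6³) = 408576/3741.7 = 109.2 MPa
τ_max = K·τ₀ = 1.1186 × 109.2 = 122.15 MPa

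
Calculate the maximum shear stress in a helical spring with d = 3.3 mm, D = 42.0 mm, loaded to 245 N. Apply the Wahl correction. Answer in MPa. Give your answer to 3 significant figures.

811 MPa

Spring index C = D/d = 42.0/3.3 = 12.7273
K_W = (4C−1)/(4C−4) + 0.615/C = 49.909/46.909 + 0.0483 = 1.1123
τ₀ = 8FD/(πd³) = 8·245·42.0/(π·3.3³) = 82320/112.9 = 729.14 MPa
τ_max = K·τ₀ = 1.1123 × 729.14 = 811.01 MPa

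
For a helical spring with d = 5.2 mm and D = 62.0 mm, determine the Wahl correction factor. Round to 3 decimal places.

C = D/d = 62.0/5.2 = 11.9231
K_W = (4C−1)/(4C−4) + 0.615/C = 46.692/43.692 + 0.0516 = 1.1202

1.120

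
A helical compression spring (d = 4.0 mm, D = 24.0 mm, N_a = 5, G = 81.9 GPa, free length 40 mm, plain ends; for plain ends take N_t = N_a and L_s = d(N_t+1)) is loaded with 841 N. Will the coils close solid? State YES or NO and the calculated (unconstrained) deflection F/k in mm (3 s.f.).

k = Gd⁴/(8D³N_a) = (81.9×10³)(4.0⁴)/(8·24.0³·5) = 37.917 N/mm
N_t = 5; L_s = 4.0·6 = 24 mm; δ_solid = L₀ − L_s = 40 − 24 = 16 mm
δ = F/k = 841/37.917 = 22.18 mm
δ ≥ δ_solid → spring goes solid

YES, δ = 22.2 mm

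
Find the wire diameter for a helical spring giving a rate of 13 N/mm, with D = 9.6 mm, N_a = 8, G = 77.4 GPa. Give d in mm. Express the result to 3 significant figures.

d = (8D³N_a·k / G)^(1/4) = (8·9.6³·8·13 / (77.4×10³))^0.25
  = (9.5103)^0.25 = 1.7561 mm

1.76 mm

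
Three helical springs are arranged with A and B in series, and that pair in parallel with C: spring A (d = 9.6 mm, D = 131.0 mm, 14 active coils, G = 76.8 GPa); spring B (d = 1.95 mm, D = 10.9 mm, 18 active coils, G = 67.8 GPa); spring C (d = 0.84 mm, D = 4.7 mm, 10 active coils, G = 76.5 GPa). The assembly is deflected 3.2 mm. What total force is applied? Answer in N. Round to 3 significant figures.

k_A = Gd⁴/(8D³N_a) = (76.8×10³)(9.6⁴)/(8·131.0³·14) = 2.5907 N/mm
k_B = Gd⁴/(8D³N_a) = (67.8×10³)(1.95⁴)/(8·10.9³·18) = 5.2569 N/mm
k_C = Gd⁴/(8D³N_a) = (76.5×10³)(0.84⁴)/(8·4.7³·10) = 4.5856 N/mm
Springs A,B series: k_AB = 1/(1/2.5907+1/5.2569) = 1.7354 N/mm; parallel with C: k_eq = 1.7354+4.5856 = 6.321 N/mm
F = k_eq·δ = 6.321·3.2 = 20.227 N

20.2 N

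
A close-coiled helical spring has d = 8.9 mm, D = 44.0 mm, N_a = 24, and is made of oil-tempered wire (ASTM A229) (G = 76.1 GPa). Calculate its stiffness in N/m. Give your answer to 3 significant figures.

k = Gd⁴/(8D³N_a) = (76.1×10³ × 8.9⁴) / (8 × 44.0³ × 24)
  = 4.77468e+08 / 1.63553e+07 = 29.193 N/mm = 29193 N/m

29200 N/m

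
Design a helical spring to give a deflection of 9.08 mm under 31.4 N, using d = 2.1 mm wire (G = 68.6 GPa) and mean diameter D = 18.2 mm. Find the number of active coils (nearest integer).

Required rate k = F/δ = 31.4/9.08 = 3.4581 N/mm
N_a = Gd⁴/(8D³k) = (68.6×10³ × 2.1⁴)/(8 × 18.2³ × 3.4581)
    = 1.33414e+06 / 166782 = 7.999 → 8 coils

8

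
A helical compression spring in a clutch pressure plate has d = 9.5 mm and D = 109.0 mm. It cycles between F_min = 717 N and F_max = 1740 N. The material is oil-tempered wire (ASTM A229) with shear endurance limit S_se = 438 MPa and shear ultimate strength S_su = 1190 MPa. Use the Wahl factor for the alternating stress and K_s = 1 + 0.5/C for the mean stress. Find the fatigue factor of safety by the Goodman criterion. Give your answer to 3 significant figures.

C = D/d = 109.0/9.5 = 11.4737; K_W = (4C−1)/(4C−4)+0.615/C = 1.1252; K_s = 1+0.5/C = 1.0436
F_a = (F_max−F_min)/2 = 511.5 N; F_m = (F_max+F_min)/2 = 1228.5 N
τ_a = K_W·8F_aD/(πd³) = 1.1252 × 165.59 = 186.33 MPa
τ_m = K_s·8F_mD/(πd³) = 1.0436 × 397.71 = 415.05 MPa
Goodman: 1/n_f = τ_a/S_se + τ_m/S_su = 186.33/438 + 415.05/1190 = 0.42540 + 0.34878 = 0.77418
n_f = 1/0.77418 = 1.292

1.29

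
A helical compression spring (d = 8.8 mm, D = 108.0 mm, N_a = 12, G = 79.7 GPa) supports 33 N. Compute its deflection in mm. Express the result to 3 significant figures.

k = Gd⁴/(8D³N_a) = (79.7×10³)(8.8⁴)/(8·108.0³·12) = 3.9523 N/mm
δ = F/k = 33 / 3.9523 = 8.3496 mm

8.35 mm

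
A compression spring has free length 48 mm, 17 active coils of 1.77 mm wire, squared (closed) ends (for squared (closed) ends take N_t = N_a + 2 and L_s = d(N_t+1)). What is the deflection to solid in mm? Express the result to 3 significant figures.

12.6 mm

N_t = 19; L_s = 1.77·20 = 35.4 mm
δ_solid = L₀ − L_s = 48 − 35.4 = 12.6 mm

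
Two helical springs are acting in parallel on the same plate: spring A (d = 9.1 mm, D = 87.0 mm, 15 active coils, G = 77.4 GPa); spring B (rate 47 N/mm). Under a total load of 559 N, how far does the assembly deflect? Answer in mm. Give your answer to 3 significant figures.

10.4 mm

k_A = Gd⁴/(8D³N_a) = (77.4×10³)(9.1⁴)/(8·87.0³·15) = 6.7169 N/mm
Parallel: k_eq = 6.7169 + 47 = 53.717 N/mm
δ = F/k_eq = 559/53.717 = 10.406 mm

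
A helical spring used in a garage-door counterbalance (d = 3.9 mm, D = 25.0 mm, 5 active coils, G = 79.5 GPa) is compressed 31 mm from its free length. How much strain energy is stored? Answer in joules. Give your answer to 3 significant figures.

k = Gd⁴/(8D³N_a) = (79.5×10³)(3.9⁴)/(8·25.0³·5) = 29.427 N/mm
U = ½kδ² = 0.5 × 29.427 × 31² = 14140 N·mm = 14.14 J

14.1 J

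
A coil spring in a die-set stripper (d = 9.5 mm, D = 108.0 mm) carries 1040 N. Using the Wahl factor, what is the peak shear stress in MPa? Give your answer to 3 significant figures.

376 MPa

Spring index C = D/d = 108.0/9.5 = 11.3684
K_W = (4C−1)/(4C−4) + 0.615/C = 44.474/41.474 + 0.0541 = 1.1264
τ₀ = 8FD/(πd³) = 8·1040·108.0/(π·9.5³) = 898560/2693.5 = 333.6 MPa
τ_max = K·τ₀ = 1.1264 × 333.6 = 375.78 MPa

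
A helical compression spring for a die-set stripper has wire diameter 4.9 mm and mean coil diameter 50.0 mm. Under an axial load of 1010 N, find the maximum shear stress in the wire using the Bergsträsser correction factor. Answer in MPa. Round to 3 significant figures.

Spring index C = D/d = 50.0/4.9 = 10.2041
K_B = (4C+2)/(4C−3) = 42.816/37.816 = 1.1322
τ₀ = 8FD/(πd³) = 8·1010·50.0/(π·4.9³) = 404000/369.61 = 1093.1 MPa
τ_max = K·τ₀ = 1.1322 × 1093.1 = 1237.6 MPa

1240 MPa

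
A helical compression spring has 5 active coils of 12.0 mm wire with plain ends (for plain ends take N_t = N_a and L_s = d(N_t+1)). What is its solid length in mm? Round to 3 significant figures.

72.0 mm

plain ends: N_t = N_a = 5
L_s = d·(N_t+1) = 12.0 × 6 = 72 mm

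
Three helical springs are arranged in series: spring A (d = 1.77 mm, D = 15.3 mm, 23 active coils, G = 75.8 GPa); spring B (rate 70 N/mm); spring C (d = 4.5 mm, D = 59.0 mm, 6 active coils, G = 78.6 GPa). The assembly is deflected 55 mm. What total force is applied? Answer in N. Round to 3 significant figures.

45.6 N

k_A = Gd⁴/(8D³N_a) = (75.8×10³)(1.77⁴)/(8·15.3³·23) = 1.1289 N/mm
k_C = Gd⁴/(8D³N_a) = (78.6×10³)(4.5⁴)/(8·59.0³·6) = 3.2695 N/mm
Series: 1/k_eq = 1/1.1289 + 1/70 + 1/3.2695 = 1.2059; k_eq = 0.82923 N/mm
F = k_eq·δ = 0.82923·55 = 45.608 N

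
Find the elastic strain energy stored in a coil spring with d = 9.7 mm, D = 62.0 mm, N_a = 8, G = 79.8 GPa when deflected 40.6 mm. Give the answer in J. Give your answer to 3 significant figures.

38.2 J

k = Gd⁴/(8D³N_a) = (79.8×10³)(9.7⁴)/(8·62.0³·8) = 46.316 N/mm
U = ½kδ² = 0.5 × 46.316 × 40.6² = 38173 N·mm = 38.173 J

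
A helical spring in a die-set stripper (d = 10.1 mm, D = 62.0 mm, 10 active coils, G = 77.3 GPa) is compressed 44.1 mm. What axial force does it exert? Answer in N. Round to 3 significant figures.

k = Gd⁴/(8D³N_a) = (77.3×10³)(10.1⁴)/(8·62.0³·10) = 42.189 N/mm
F = k·δ = 42.189 × 44.1 = 1860.5 N

1860 N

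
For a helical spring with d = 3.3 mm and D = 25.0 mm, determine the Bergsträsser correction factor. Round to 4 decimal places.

1.1831

C = D/d = 25.0/3.3 = 7.5758
K_B = (4C+2)/(4C−3) = 32.303/27.303 = 1.1831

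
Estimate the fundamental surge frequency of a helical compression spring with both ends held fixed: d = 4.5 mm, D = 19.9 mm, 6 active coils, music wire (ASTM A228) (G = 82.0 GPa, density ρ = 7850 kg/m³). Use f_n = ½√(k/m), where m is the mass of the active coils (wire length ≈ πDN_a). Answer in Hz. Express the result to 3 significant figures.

k = Gd⁴/(8D³N_a) = (82.0×10³)(4.5⁴)/(8·19.9³·6) = 88.892 N/mm = 88892 N/m
Wire length L = πDN_a = π·19.9·6 = 375.11 mm
m = ρ·(πd²/4)·L = 7850 × 15.904×10⁻⁶ m² × 0.37511 m = 0.046832 kg
f_n = ½√(k/m) = 0.5·√(88892/0.046832) = 0.5·√(1.8981e+06) = 688.86 Hz

689 Hz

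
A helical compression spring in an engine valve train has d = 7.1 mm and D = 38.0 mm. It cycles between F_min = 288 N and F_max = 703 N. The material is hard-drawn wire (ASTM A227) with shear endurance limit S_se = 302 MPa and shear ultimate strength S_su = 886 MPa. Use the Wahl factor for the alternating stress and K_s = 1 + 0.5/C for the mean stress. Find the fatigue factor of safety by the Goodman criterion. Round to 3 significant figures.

2.47

C = D/d = 38.0/7.1 = 5.3521; K_W = (4C−1)/(4C−4)+0.615/C = 1.2872; K_s = 1+0.5/C = 1.0934
F_a = (F_max−F_min)/2 = 207.5 N; F_m = (F_max+F_min)/2 = 495.5 N
τ_a = K_W·8F_aD/(πd³) = 1.2872 × 56.101 = 72.215 MPa
τ_m = K_s·8F_mD/(πd³) = 1.0934 × 133.97 = 146.48 MPa
Goodman: 1/n_f = τ_a/S_se + τ_m/S_su = 72.215/302 + 146.48/886 = 0.23912 + 0.16533 = 0.40445
n_f = 1/0.40445 = 2.472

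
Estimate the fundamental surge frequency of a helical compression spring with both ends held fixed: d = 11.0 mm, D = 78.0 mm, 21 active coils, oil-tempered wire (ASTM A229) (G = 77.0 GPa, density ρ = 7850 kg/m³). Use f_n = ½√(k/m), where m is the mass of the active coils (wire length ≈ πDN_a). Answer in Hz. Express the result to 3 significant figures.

30.3 Hz

k = Gd⁴/(8D³N_a) = (77.0×10³)(11.0⁴)/(8·78.0³·21) = 14.141 N/mm = 14141 N/m
Wire length L = πDN_a = π·78.0·21 = 5145.9 mm
m = ρ·(πd²/4)·L = 7850 × 95.033×10⁻⁶ m² × 5.1459 m = 3.8389 kg
f_n = ½√(k/m) = 0.5·√(14141/3.8389) = 0.5·√(3683.5) = 30.346 Hz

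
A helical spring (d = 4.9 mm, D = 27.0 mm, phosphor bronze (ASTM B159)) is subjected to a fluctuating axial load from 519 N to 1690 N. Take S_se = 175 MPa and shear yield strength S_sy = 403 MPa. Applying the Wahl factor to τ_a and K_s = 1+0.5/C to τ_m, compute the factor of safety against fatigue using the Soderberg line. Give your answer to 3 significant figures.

C = D/d = 27.0/4.9 = 5.5102; K_W = (4C−1)/(4C−4)+0.615/C = 1.2779; K_s = 1+0.5/C = 1.0907
F_a = (F_max−F_min)/2 = 585.5 N; F_m = (F_max+F_min)/2 = 1104.5 N
τ_a = K_W·8F_aD/(πd³) = 1.2779 × 342.17 = 437.26 MPa
τ_m = K_s·8F_mD/(πd³) = 1.0907 × 645.48 = 704.05 MPa
Soderberg: 1/n_f = τ_a/S_se + τ_m/S_sy = 437.26/175 + 704.05/403 = 2.49863 + 1.74702 = 4.2456
n_f = 1/4.2456 = 0.2355

0.236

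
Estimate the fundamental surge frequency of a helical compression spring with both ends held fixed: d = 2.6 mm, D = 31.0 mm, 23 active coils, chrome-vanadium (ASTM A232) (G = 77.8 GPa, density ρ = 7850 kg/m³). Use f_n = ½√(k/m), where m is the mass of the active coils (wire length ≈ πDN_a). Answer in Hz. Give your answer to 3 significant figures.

k = Gd⁴/(8D³N_a) = (77.8×10³)(2.6⁴)/(8·31.0³·23) = 0.64859 N/mm = 648.59 N/m
Wire length L = πDN_a = π·31.0·23 = 2240 mm
m = ρ·(πd²/4)·L = 7850 × 5.3093×10⁻⁶ m² × 2.24 m = 0.093357 kg
f_n = ½√(k/m) = 0.5·√(648.59/0.093357) = 0.5·√(6947.4) = 41.676 Hz

41.7 Hz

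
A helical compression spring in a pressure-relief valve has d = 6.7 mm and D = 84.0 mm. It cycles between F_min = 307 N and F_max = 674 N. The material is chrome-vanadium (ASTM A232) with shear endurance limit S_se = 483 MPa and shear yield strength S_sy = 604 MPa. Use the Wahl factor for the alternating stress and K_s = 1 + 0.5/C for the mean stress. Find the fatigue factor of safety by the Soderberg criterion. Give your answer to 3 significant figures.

1.11

C = D/d = 84.0/6.7 = 12.5373; K_W = (4C−1)/(4C−4)+0.615/C = 1.1141; K_s = 1+0.5/C = 1.0399
F_a = (F_max−F_min)/2 = 183.5 N; F_m = (F_max+F_min)/2 = 490.5 N
τ_a = K_W·8F_aD/(πd³) = 1.1141 × 130.51 = 145.39 MPa
τ_m = K_s·8F_mD/(πd³) = 1.0399 × 348.85 = 362.76 MPa
Soderberg: 1/n_f = τ_a/S_se + τ_m/S_sy = 145.39/483 + 362.76/604 = 0.30102 + 0.60059 = 0.90161
n_f = 1/0.90161 = 1.109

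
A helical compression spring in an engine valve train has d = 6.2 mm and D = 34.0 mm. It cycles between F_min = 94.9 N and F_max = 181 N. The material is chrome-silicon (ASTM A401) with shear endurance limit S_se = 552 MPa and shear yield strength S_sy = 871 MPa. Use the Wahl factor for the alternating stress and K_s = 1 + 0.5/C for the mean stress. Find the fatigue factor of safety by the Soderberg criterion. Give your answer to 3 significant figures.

C = D/d = 34.0/6.2 = 5.4839; K_W = (4C−1)/(4C−4)+0.615/C = 1.2794; K_s = 1+0.5/C = 1.0912
F_a = (F_max−F_min)/2 = 43.05 N; F_m = (F_max+F_min)/2 = 137.95 N
τ_a = K_W·8F_aD/(πd³) = 1.2794 × 15.639 = 20.009 MPa
τ_m = K_s·8F_mD/(πd³) = 1.0912 × 50.115 = 54.684 MPa
Soderberg: 1/n_f = τ_a/S_se + τ_m/S_sy = 20.009/552 + 54.684/871 = 0.03625 + 0.06278 = 0.099031
n_f = 1/0.099031 = 10.1

10.1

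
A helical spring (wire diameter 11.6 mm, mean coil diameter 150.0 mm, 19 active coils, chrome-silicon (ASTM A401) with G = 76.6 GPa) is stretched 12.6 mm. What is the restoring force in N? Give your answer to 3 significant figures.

k = Gd⁴/(8D³N_a) = (76.6×10³)(11.6⁴)/(8·150.0³·19) = 2.7036 N/mm
F = k·δ = 2.7036 × 12.6 = 34.065 N

34.1 N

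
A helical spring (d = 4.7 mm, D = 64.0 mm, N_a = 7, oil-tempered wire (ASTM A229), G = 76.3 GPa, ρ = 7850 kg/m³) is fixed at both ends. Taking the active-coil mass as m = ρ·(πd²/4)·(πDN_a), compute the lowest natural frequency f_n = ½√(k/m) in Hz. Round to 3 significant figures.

57.5 Hz

k = Gd⁴/(8D³N_a) = (76.3×10³)(4.7⁴)/(8·64.0³·7) = 2.5362 N/mm = 2536.2 N/m
Wire length L = πDN_a = π·64.0·7 = 1407.4 mm
m = ρ·(πd²/4)·L = 7850 × 17.349×10⁻⁶ m² × 1.4074 m = 0.19168 kg
f_n = ½√(k/m) = 0.5·√(2536.2/0.19168) = 0.5·√(13231) = 57.514 Hz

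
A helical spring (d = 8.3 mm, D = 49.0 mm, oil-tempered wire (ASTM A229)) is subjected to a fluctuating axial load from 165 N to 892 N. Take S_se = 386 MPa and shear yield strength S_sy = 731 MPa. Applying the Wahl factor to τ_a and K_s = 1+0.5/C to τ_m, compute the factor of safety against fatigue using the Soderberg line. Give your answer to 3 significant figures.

C = D/d = 49.0/8.3 = 5.9036; K_W = (4C−1)/(4C−4)+0.615/C = 1.2571; K_s = 1+0.5/C = 1.0847
F_a = (F_max−F_min)/2 = 363.5 N; F_m = (F_max+F_min)/2 = 528.5 N
τ_a = K_W·8F_aD/(πd³) = 1.2571 × 79.324 = 99.72 MPa
τ_m = K_s·8F_mD/(πd³) = 1.0847 × 115.33 = 125.1 MPa
Soderberg: 1/n_f = τ_a/S_se + τ_m/S_sy = 99.72/386 + 125.1/731 = 0.25834 + 0.17113 = 0.42948
n_f = 1/0.42948 = 2.328

2.33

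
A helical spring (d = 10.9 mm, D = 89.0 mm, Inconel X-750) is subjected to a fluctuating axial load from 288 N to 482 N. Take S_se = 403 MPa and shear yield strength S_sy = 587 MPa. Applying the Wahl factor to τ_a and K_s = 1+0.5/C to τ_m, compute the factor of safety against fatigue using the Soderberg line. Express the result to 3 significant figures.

5.83

C = D/d = 89.0/10.9 = 8.1651; K_W = (4C−1)/(4C−4)+0.615/C = 1.1800; K_s = 1+0.5/C = 1.0612
F_a = (F_max−F_min)/2 = 97 N; F_m = (F_max+F_min)/2 = 385 N
τ_a = K_W·8F_aD/(πd³) = 1.1800 × 16.975 = 20.031 MPa
τ_m = K_s·8F_mD/(πd³) = 1.0612 × 67.377 = 71.503 MPa
Soderberg: 1/n_f = τ_a/S_se + τ_m/S_sy = 20.031/403 + 71.503/587 = 0.04970 + 0.12181 = 0.17152
n_f = 1/0.17152 = 5.83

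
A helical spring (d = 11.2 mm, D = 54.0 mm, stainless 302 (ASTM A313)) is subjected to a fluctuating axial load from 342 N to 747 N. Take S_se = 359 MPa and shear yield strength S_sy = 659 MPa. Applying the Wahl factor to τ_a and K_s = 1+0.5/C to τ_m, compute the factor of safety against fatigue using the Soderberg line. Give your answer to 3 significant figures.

C = D/d = 54.0/11.2 = 4.8214; K_W = (4C−1)/(4C−4)+0.615/C = 1.3238; K_s = 1+0.5/C = 1.1037
F_a = (F_max−F_min)/2 = 202.5 N; F_m = (F_max+F_min)/2 = 544.5 N
τ_a = K_W·8F_aD/(πd³) = 1.3238 × 19.82 = 26.238 MPa
τ_m = K_s·8F_mD/(πd³) = 1.1037 × 53.294 = 58.821 MPa
Soderberg: 1/n_f = τ_a/S_se + τ_m/S_sy = 26.238/359 + 58.821/659 = 0.07309 + 0.08926 = 0.16234
n_f = 1/0.16234 = 6.16

6.16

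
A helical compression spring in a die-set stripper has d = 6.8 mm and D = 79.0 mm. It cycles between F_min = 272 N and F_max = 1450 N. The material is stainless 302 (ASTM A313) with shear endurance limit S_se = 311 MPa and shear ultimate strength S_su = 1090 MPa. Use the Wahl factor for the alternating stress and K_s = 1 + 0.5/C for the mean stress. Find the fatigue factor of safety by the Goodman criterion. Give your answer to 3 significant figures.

C = D/d = 79.0/6.8 = 11.6176; K_W = (4C−1)/(4C−4)+0.615/C = 1.1236; K_s = 1+0.5/C = 1.0430
F_a = (F_max−F_min)/2 = 589 N; F_m = (F_max+F_min)/2 = 861 N
τ_a = K_W·8F_aD/(πd³) = 1.1236 × 376.84 = 423.41 MPa
τ_m = K_s·8F_mD/(πd³) = 1.0430 × 550.86 = 574.57 MPa
Goodman: 1/n_f = τ_a/S_se + τ_m/S_su = 423.41/311 + 574.57/1090 = 1.36144 + 0.52713 = 1.8886
n_f = 1/1.8886 = 0.5295

0.530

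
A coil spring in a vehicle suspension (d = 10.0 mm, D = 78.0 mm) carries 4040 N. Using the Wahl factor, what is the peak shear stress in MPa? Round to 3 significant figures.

954 MPa

Spring index C = D/d = 78.0/10.0 = 7.8000
K_W = (4C−1)/(4C−4) + 0.615/C = 30.200/27.200 + 0.0788 = 1.1891
τ₀ = 8FD/(πd³) = 8·4040·78.0/(π·10.0³) = 2.52096e+06/3141.6 = 802.45 MPa
τ_max = K·τ₀ = 1.1891 × 802.45 = 954.22 MPa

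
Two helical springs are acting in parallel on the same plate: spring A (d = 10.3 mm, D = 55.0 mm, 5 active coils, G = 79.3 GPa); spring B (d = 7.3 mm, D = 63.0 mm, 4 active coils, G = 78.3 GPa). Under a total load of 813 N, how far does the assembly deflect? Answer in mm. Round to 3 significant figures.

k_A = Gd⁴/(8D³N_a) = (79.3×10³)(10.3⁴)/(8·55.0³·5) = 134.11 N/mm
k_B = Gd⁴/(8D³N_a) = (78.3×10³)(7.3⁴)/(8·63.0³·4) = 27.79 N/mm
Parallel: k_eq = 134.11 + 27.79 = 161.9 N/mm
δ = F/k_eq = 813/161.9 = 5.0215 mm

5.02 mm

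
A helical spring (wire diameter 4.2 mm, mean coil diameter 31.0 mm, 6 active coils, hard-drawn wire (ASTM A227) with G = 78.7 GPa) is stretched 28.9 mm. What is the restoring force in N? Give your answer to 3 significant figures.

k = Gd⁴/(8D³N_a) = (78.7×10³)(4.2⁴)/(8·31.0³·6) = 17.126 N/mm
F = k·δ = 17.126 × 28.9 = 494.93 N

495 N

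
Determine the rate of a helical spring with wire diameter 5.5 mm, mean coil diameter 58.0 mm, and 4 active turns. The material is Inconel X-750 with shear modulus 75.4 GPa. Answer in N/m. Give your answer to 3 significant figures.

11100 N/m

k = Gd⁴/(8D³N_a) = (75.4×10³ × 5.5⁴) / (8 × 58.0³ × 4)
  = 6.89957e+07 / 6.24358e+06 = 11.051 N/mm = 11051 N/m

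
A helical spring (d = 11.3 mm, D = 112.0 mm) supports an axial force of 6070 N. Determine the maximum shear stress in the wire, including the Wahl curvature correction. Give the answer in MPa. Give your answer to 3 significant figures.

Spring index C = D/d = 112.0/11.3 = 9.9115
K_W = (4C−1)/(4C−4) + 0.615/C = 38.646/35.646 + 0.0620 = 1.1462
τ₀ = 8FD/(πd³) = 8·6070·112.0/(π·11.3³) = 5.43872e+06/4533 = 1199.8 MPa
τ_max = K·τ₀ = 1.1462 × 1199.8 = 1375.2 MPa

1380 MPa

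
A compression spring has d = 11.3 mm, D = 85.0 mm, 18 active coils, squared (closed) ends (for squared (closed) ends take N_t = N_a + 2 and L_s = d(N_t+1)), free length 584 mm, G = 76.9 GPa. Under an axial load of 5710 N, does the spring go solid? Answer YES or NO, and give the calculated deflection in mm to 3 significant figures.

k = Gd⁴/(8D³N_a) = (76.9×10³)(11.3⁴)/(8·85.0³·18) = 14.178 N/mm
N_t = 20; L_s = 11.3·21 = 237.3 mm; δ_solid = L₀ − L_s = 584 − 237.3 = 346.7 mm
δ = F/k = 5710/14.178 = 402.73 mm
δ ≥ δ_solid → spring goes solid

YES, δ = 403 mm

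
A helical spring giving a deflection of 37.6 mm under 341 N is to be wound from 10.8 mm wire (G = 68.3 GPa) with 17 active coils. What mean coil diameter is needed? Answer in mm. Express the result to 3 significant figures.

Required rate k = F/δ = 341/37.6 = 9.0691 N/mm
D = (Gd⁴/(8N_a·k))^(1/3) = (68.3×10³·10.8⁴/(8·17·9.0691))^(1/3)
  = (753373)^(1/3) = 90.9920 mm

91.0 mm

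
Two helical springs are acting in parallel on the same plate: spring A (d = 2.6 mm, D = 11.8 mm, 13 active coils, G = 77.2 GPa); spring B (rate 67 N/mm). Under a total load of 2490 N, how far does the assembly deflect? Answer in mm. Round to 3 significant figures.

k_A = Gd⁴/(8D³N_a) = (77.2×10³)(2.6⁴)/(8·11.8³·13) = 20.646 N/mm
Parallel: k_eq = 20.646 + 67 = 87.646 N/mm
δ = F/k_eq = 2490/87.646 = 28.41 mm

28.4 mm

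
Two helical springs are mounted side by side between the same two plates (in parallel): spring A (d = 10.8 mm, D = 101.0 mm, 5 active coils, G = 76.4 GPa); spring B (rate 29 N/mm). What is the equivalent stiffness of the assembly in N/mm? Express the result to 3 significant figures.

54.2 N/mm

k_A = Gd⁴/(8D³N_a) = (76.4×10³)(10.8⁴)/(8·101.0³·5) = 25.221 N/mm
Parallel: k_eq = 25.221 + 29 = 54.221 N/mm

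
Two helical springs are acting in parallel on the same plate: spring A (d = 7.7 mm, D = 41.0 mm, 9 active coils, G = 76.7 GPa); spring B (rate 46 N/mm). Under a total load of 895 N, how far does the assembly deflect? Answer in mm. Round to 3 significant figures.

8.92 mm

k_A = Gd⁴/(8D³N_a) = (76.7×10³)(7.7⁴)/(8·41.0³·9) = 54.334 N/mm
Parallel: k_eq = 54.334 + 46 = 100.33 N/mm
δ = F/k_eq = 895/100.33 = 8.9202 mm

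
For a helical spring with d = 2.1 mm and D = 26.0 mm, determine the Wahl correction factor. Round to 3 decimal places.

1.116

C = D/d = 26.0/2.1 = 12.3810
K_W = (4C−1)/(4C−4) + 0.615/C = 48.524/45.524 + 0.0497 = 1.1156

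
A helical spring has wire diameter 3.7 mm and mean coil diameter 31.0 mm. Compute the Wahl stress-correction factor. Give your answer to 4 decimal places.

C = D/d = 31.0/3.7 = 8.3784
K_W = (4C−1)/(4C−4) + 0.615/C = 32.514/29.514 + 0.0734 = 1.1751

1.1751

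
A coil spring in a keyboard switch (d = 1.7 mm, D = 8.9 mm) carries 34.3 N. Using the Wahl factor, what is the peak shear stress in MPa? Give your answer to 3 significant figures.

205 MPa

Spring index C = D/d = 8.9/1.7 = 5.2353
K_W = (4C−1)/(4C−4) + 0.615/C = 19.941/16.941 + 0.1175 = 1.2946
τ₀ = 8FD/(πd³) = 8·34.3·8.9/(π·1.7³) = 2442.16/15.435 = 158.23 MPa
τ_max = K·τ₀ = 1.2946 × 158.23 = 204.83 MPa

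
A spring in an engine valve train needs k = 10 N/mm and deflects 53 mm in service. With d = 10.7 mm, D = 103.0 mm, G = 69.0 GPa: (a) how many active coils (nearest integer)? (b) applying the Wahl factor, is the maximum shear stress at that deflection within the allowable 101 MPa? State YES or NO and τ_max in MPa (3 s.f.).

N_a = Gd⁴/(8D³k) = (69.0×10³)(10.7⁴)/(8·103.0³·10) = 10.35 → N_a = 10
Actual rate k = Gd⁴/(8D³·10) = 10.346 N/mm
Working load F = kδ = 10.346·53 = 548.35 N
C = 103.0/10.7 = 9.6262; K_W = (4C−1)/(4C−4)+0.615/C = 1.1508
τ_max = K_W·8FD/(πd³) = 1.1508·117.4 = 135.11 MPa
τ_max > 101 MPa → exceeds allowable

(a) 10 coils; (b) NO, τ_max = 135 MPa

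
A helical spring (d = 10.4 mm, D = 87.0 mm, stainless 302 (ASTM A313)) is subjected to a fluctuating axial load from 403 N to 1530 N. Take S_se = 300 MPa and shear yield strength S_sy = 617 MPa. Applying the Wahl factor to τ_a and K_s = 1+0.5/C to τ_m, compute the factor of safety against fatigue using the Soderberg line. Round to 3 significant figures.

C = D/d = 87.0/10.4 = 8.3654; K_W = (4C−1)/(4C−4)+0.615/C = 1.1753; K_s = 1+0.5/C = 1.0598
F_a = (F_max−F_min)/2 = 563.5 N; F_m = (F_max+F_min)/2 = 966.5 N
τ_a = K_W·8F_aD/(πd³) = 1.1753 × 110.98 = 130.44 MPa
τ_m = K_s·8F_mD/(πd³) = 1.0598 × 190.35 = 201.73 MPa
Soderberg: 1/n_f = τ_a/S_se + τ_m/S_sy = 130.44/300 + 201.73/617 = 0.43481 + 0.32695 = 0.76176
n_f = 1/0.76176 = 1.313

1.31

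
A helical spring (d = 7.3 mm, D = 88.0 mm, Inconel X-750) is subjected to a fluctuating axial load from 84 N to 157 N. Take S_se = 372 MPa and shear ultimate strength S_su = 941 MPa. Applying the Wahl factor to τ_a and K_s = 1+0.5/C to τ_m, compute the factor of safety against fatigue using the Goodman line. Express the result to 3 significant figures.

C = D/d = 88.0/7.3 = 12.0548; K_W = (4C−1)/(4C−4)+0.615/C = 1.1189; K_s = 1+0.5/C = 1.0415
F_a = (F_max−F_min)/2 = 36.5 N; F_m = (F_max+F_min)/2 = 120.5 N
τ_a = K_W·8F_aD/(πd³) = 1.1189 × 21.026 = 23.525 MPa
τ_m = K_s·8F_mD/(πd³) = 1.0415 × 69.413 = 72.292 MPa
Goodman: 1/n_f = τ_a/S_se + τ_m/S_su = 23.525/372 + 72.292/941 = 0.06324 + 0.07682 = 0.14006
n_f = 1/0.14006 = 7.14

7.14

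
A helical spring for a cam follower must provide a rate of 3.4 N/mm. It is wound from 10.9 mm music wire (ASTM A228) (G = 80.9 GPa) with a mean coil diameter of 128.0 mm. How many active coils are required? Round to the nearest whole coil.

20

N_a = Gd⁴/(8D³k) = (80.9×10³ × 10.9⁴)/(8 × 128.0³ × 3.4)
    = 1.14197e+09 / 5.70425e+07 = 20.02 → 20 coils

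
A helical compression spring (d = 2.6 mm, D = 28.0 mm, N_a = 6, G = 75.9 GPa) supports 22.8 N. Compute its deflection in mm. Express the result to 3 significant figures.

6.93 mm

k = Gd⁴/(8D³N_a) = (75.9×10³)(2.6⁴)/(8·28.0³·6) = 3.2917 N/mm
δ = F/k = 22.8 / 3.2917 = 6.9265 mm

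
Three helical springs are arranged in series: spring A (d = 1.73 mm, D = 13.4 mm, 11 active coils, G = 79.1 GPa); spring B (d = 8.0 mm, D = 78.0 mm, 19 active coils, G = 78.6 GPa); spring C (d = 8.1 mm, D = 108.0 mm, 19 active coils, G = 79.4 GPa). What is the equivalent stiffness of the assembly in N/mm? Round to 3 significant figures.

0.923 N/mm

k_A = Gd⁴/(8D³N_a) = (79.1×10³)(1.73⁴)/(8·13.4³·11) = 3.3463 N/mm
k_B = Gd⁴/(8D³N_a) = (78.6×10³)(8.0⁴)/(8·78.0³·19) = 4.4633 N/mm
k_C = Gd⁴/(8D³N_a) = (79.4×10³)(8.1⁴)/(8·108.0³·19) = 1.785 N/mm
Series: 1/k_eq = 1/3.3463 + 1/4.4633 + 1/1.785 = 1.0831; k_eq = 0.92327 N/mm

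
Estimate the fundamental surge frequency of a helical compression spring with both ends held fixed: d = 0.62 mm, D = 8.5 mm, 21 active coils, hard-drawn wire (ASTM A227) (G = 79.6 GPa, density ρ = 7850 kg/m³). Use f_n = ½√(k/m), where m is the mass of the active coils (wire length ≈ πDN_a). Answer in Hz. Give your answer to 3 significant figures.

146 Hz

k = Gd⁴/(8D³N_a) = (79.6×10³)(0.62⁴)/(8·8.5³·21) = 0.114 N/mm = 114 N/m
Wire length L = πDN_a = π·8.5·21 = 560.77 mm
m = ρ·(πd²/4)·L = 7850 × 0.30191×10⁻⁶ m² × 0.56077 m = 0.001329 kg
f_n = ½√(k/m) = 0.5·√(114/0.001329) = 0.5·√(85779) = 146.44 Hz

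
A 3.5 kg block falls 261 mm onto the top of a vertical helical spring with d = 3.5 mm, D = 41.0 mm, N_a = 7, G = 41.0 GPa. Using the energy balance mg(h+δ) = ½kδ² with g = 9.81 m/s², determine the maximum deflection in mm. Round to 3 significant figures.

130 mm

k = Gd⁴/(8D³N_a) = (41.0×10³)(3.5⁴)/(8·41.0³·7) = 1.5941 N/mm
W = mg = 3.5 × 9.81 = 34.335 N
½kδ² − Wδ − Wh = 0 → δ = (W + √(W² + 2kWh))/k
δ = (34.335 + √(1178.9 + 28570.9))/1.5941 = (34.335 + 172.48)/1.5941 = 129.74 mm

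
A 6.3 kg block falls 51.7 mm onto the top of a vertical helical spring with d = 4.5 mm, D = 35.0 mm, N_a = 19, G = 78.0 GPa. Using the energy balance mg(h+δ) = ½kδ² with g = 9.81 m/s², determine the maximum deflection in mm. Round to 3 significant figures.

k = Gd⁴/(8D³N_a) = (78.0×10³)(4.5⁴)/(8·35.0³·19) = 4.9079 N/mm
W = mg = 6.3 × 9.81 = 61.803 N
½kδ² − Wδ − Wh = 0 → δ = (W + √(W² + 2kWh))/k
δ = (61.803 + √(3819.6 + 31363.7))/4.9079 = (61.803 + 187.57)/4.9079 = 50.811 mm

50.8 mm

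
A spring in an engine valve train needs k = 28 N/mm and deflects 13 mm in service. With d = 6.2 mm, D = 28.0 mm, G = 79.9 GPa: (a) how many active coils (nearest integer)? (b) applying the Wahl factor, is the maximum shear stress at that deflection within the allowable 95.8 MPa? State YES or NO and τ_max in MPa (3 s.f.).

N_a = Gd⁴/(8D³k) = (79.9×10³)(6.2⁴)/(8·28.0³·28) = 24.01 → N_a = 24
Actual rate k = Gd⁴/(8D³·24) = 28.012 N/mm
Working load F = kδ = 28.012·13 = 364.15 N
C = 28.0/6.2 = 4.5161; K_W = (4C−1)/(4C−4)+0.615/C = 1.3495
τ_max = K_W·8FD/(πd³) = 1.3495·108.94 = 147.02 MPa
τ_max > 95.8 MPa → exceeds allowable

(a) 24 coils; (b) NO, τ_max = 147 MPa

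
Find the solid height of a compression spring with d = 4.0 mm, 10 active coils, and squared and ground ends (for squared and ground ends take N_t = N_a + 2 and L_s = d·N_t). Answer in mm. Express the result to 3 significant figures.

48.0 mm

squared and ground ends: N_t = N_a + 2 = 10 + 2 = 12
L_s = d·N_t = 4.0 × 12 = 48 mm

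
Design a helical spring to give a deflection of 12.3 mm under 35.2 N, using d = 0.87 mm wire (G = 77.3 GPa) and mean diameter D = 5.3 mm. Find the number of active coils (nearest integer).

13

Required rate k = F/δ = 35.2/12.3 = 2.8618 N/mm
N_a = Gd⁴/(8D³k) = (77.3×10³ × 0.87⁴)/(8 × 5.3³ × 2.8618)
    = 44285 / 3408.44 = 12.99 → 13 coils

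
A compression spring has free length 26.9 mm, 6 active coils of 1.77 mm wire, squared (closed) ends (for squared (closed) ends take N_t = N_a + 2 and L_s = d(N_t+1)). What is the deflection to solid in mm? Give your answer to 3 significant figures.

N_t = 8; L_s = 1.77·9 = 15.93 mm
δ_solid = L₀ − L_s = 26.9 − 15.93 = 10.97 mm

11.0 mm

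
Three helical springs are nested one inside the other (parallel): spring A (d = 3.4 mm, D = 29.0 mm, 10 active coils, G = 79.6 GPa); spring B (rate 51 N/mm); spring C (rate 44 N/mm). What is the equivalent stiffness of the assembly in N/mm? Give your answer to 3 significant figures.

k_A = Gd⁴/(8D³N_a) = (79.6×10³)(3.4⁴)/(8·29.0³·10) = 5.4519 N/mm
Parallel: k_eq = 5.4519 + 51 + 44 = 100.45 N/mm

100 N/mm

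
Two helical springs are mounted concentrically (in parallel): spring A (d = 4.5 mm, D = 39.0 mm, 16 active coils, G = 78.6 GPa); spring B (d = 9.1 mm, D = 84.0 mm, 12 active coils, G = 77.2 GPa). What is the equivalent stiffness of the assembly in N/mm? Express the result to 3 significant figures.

k_A = Gd⁴/(8D³N_a) = (78.6×10³)(4.5⁴)/(8·39.0³·16) = 4.2449 N/mm
k_B = Gd⁴/(8D³N_a) = (77.2×10³)(9.1⁴)/(8·84.0³·12) = 9.3041 N/mm
Parallel: k_eq = 4.2449 + 9.3041 = 13.549 N/mm

13.5 N/mm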